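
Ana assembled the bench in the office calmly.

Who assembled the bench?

'Ana' marks the agent of the assembling event.

Ana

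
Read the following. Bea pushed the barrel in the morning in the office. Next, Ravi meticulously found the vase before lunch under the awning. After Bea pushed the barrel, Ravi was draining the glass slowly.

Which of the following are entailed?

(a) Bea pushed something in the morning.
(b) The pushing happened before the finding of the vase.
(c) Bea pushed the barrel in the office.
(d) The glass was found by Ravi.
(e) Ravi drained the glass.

(a), (b), (c)

(a) Entailed — every conjunct here is already in the original pushing event.
(b) Entailed — the narrative places the pushing before the finding.
(c) Entailed — dropping 'in the morning' leaves a sub-description the original still satisfies.
(d) Not entailed — Ravi found the vase, not the glass; the glass belongs to the draining event.
(e) Not entailed — 'was draining' is progressive on an accomplishment; it does not entail the completed 'drained'.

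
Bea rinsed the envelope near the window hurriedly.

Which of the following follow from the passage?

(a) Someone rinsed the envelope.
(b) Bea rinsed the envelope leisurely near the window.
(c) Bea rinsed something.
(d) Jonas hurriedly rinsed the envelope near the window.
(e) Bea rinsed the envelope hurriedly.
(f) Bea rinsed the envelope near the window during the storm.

(a), (c), (e)

(a) Entailed — this follows by dropping conjuncts from the rinsing event's description.
(b) Not entailed — 'leisurely' adds a manner not in (and inconsistent with) the original.
(c) Entailed — every conjunct here is already in the original rinsing event.
(d) Not entailed — the passage has Bea rinsing the envelope, not Jonas.
(e) Entailed — this follows by dropping conjuncts from the rinsing event's description.
(f) Not entailed — 'during the storm' adds information not in the original event.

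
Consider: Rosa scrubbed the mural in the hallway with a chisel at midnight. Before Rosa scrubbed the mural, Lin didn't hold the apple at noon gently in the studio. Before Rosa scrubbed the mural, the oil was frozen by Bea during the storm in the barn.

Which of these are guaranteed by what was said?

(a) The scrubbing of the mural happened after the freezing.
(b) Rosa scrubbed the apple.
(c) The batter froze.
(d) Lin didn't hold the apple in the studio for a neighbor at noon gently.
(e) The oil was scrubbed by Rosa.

(a) Entailed — the narrative places the freezing before the scrubbing.
(b) Not entailed — Rosa scrubbed the mural, not the apple; the apple belongs to the holding event.
(c) Not entailed — the oil is what froze, not the batter.
(d) Entailed — under negation, adding a further restriction is entailed: if no such holding event occurred, none occurred for a neighbor either.
(e) Not entailed — Rosa scrubbed the mural, not the oil; the oil belongs to the freezing event.

(a), (d)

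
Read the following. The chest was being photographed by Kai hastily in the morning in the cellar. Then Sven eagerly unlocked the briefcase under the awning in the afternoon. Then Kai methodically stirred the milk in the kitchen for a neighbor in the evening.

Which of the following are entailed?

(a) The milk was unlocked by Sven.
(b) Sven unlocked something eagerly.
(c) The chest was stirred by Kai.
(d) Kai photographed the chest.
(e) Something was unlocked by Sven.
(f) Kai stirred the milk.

(a) Not entailed — Sven unlocked the briefcase, not the milk; the milk belongs to the stirring event.
(b) Entailed — the original entails any weakening of itself; this just drops 'under the awning', 'in the afternoon' and generalizes the patient.
(c) Not entailed — Kai stirred the milk, not the chest; the chest belongs to the photographing event.
(d) Not entailed — 'was photographing' is progressive on an accomplishment; it does not entail the completed 'photographed'.
(e) Entailed — every conjunct here is already in the original unlocking event.
(f) Entailed — this follows by dropping conjuncts from the stirring event's description.

(b), (e), (f)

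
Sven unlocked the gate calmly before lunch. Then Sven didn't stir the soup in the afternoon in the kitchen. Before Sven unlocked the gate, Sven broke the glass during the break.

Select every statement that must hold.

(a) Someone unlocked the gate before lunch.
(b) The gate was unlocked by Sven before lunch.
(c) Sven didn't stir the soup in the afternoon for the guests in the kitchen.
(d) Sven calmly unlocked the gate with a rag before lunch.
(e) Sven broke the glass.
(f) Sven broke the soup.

(a) Entailed — every conjunct here is already in the original unlocking event.
(b) Entailed — dropping 'calmly' leaves a sub-description the original still satisfies.
(c) Entailed — under negation, adding a further restriction is entailed: if no such stirring event occurred, none occurred for the guests either.
(d) Not entailed — 'with a rag' adds information not in the original event.
(e) Entailed — dropping 'during the break' leaves a sub-description the original still satisfies.
(f) Not entailed — Sven broke the glass, not the soup; the soup belongs to the stirring event.

(a), (b), (c), (e)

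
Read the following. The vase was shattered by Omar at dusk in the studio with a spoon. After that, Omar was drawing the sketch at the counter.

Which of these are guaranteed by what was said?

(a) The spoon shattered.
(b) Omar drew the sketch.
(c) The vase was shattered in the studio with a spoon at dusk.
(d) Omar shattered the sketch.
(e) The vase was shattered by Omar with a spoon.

(a) Not entailed — the vase is what shattered, not the spoon.
(b) Not entailed — 'was drawing' is progressive on an accomplishment; it does not entail the completed 'drew'.
(c) Entailed — generalizing the agent leaves a sub-description the original still satisfies.
(d) Not entailed — Omar shattered the vase, not the sketch; the sketch belongs to the drawing event.
(e) Entailed — the original entails any weakening of itself; this just drops 'in the studio', 'at dusk'.

(c), (e)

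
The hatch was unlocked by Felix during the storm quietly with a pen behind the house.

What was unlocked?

the hatch

'the hatch' marks the patient of the unlocking event.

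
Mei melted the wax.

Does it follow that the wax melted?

'Mei melted the wax' is the causative; it entails the inchoative 'the wax melted'.

yes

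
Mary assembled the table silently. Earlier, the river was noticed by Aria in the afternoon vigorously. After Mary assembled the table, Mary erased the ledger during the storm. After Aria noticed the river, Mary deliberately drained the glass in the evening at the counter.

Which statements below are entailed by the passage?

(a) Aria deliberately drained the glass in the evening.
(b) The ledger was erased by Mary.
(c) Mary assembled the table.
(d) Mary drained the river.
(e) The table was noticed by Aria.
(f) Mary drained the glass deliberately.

(b), (c), (f)

(a) Not entailed — the passage has Mary draining the glass, not Aria.
(b) Entailed — every conjunct here is already in the original erasing event.
(c) Entailed — the original entails any weakening of itself; this just drops 'silently'.
(d) Not entailed — Mary drained the glass, not the river; the river belongs to the noticing event.
(e) Not entailed — Aria noticed the river, not the table; the table belongs to the assembling event.
(f) Entailed — the original entails any weakening of itself; this just drops 'at the counter', 'in the evening'.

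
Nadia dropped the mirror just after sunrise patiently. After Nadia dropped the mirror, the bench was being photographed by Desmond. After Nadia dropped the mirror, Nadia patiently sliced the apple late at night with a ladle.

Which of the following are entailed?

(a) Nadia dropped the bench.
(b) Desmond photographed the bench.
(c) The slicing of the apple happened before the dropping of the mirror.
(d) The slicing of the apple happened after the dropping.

(a) Not entailed — Nadia dropped the mirror, not the bench; the bench belongs to the photographing event.
(b) Not entailed — 'was photographing' is progressive on an accomplishment; it does not entail the completed 'photographed'.
(c) Not entailed — the narrative places the dropping before the slicing, not after.
(d) Entailed — the narrative places the dropping before the slicing.

(d)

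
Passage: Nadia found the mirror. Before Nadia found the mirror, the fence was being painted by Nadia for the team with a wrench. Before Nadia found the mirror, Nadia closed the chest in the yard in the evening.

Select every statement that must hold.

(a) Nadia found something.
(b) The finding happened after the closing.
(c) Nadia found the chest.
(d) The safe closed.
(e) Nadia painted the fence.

(a) Entailed — every conjunct here is already in the original finding event.
(b) Entailed — the narrative places the closing before the finding.
(c) Not entailed — Nadia found the mirror, not the chest; the chest belongs to the closing event.
(d) Not entailed — the chest is what closed, not the safe.
(e) Not entailed — 'was painting' is progressive on an accomplishment; it does not entail the completed 'painted'.

(a), (b)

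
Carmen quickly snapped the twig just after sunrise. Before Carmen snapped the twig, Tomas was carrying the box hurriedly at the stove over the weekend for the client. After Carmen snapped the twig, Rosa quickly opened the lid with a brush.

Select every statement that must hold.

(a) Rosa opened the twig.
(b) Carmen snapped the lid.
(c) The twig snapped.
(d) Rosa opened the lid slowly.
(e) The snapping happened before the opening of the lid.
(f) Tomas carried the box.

(a) Not entailed — Rosa opened the lid, not the twig; the twig belongs to the snapping event.
(b) Not entailed — Carmen snapped the twig, not the lid; the lid belongs to the opening event.
(c) Entailed — 'Carmen snapped the twig' is causative; it entails the inchoative 'the twig snapped'.
(d) Not entailed — 'slowly' adds a manner not in (and inconsistent with) the original.
(e) Entailed — the narrative places the snapping before the opening.
(f) Entailed — 'carry' is an activity; 'was carrying' entails that some carrying happened, so 'carried' holds.

(c), (e), (f)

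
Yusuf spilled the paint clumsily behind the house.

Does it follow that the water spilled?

no

Nothing is said about any water; only the paint is affected.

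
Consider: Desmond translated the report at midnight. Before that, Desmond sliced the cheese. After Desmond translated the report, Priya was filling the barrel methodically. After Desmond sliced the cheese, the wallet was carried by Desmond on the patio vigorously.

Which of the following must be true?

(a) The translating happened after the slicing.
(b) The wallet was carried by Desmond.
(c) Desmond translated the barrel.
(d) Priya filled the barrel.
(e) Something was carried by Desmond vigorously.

(a), (b), (e)

(a) Entailed — the narrative places the slicing before the translating.
(b) Entailed — dropping 'on the patio', 'vigorously' leaves a sub-description the original still satisfies.
(c) Not entailed — Desmond translated the report, not the barrel; the barrel belongs to the filling event.
(d) Not entailed — 'was filling' is progressive on an accomplishment; it does not entail the completed 'filled'.
(e) Entailed — every conjunct here is already in the original carrying event.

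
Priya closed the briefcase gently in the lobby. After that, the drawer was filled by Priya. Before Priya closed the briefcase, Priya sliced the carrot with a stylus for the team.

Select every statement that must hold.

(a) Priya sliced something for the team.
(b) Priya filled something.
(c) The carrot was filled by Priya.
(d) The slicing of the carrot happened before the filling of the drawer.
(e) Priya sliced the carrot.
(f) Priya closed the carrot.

(a) Entailed — this follows by dropping conjuncts from the slicing event's description.
(b) Entailed — the original entails any weakening of itself; this just generalizes the patient.
(c) Not entailed — Priya filled the drawer, not the carrot; the carrot belongs to the slicing event.
(d) Entailed — the narrative places the slicing before the filling.
(e) Entailed — the original entails any weakening of itself; this just drops 'with a stylus', 'for the team'.
(f) Not entailed — Priya closed the briefcase, not the carrot; the carrot belongs to the slicing event.

(a), (b), (d), (e)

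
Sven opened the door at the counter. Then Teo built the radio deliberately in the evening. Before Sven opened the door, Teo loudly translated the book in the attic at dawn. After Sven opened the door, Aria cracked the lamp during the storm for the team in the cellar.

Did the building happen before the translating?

The narrative orders the translating before the building.

no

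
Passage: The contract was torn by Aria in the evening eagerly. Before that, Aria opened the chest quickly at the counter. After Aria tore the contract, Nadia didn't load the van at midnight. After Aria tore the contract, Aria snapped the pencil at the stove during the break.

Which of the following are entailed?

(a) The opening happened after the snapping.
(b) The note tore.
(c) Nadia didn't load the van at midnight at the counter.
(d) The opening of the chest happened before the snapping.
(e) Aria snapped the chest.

(c), (d)

(a) Not entailed — the narrative places the opening before the snapping, not after.
(b) Not entailed — the contract is what tore, not the note.
(c) Entailed — under negation, adding a further restriction is entailed: if no such loading event occurred, none occurred at the counter either.
(d) Entailed — the narrative places the opening before the snapping.
(e) Not entailed — Aria snapped the pencil, not the chest; the chest belongs to the opening event.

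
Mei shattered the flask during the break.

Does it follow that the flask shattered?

'Mei shattered the flask' is the causative; it entails the inchoative 'the flask shattered'.

yes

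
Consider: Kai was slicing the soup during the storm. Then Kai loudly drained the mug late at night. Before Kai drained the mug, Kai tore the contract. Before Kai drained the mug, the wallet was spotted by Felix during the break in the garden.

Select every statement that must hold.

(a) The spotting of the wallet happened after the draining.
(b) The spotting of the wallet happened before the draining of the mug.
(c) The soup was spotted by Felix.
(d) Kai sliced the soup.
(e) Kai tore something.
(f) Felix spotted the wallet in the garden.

(b), (e), (f)

(a) Not entailed — the narrative places the spotting before the draining, not after.
(b) Entailed — the narrative places the spotting before the draining.
(c) Not entailed — Felix spotted the wallet, not the soup; the soup belongs to the slicing event.
(d) Not entailed — 'was slicing' is progressive on an accomplishment; it does not entail the completed 'sliced'.
(e) Entailed — this follows by dropping conjuncts from the tearing event's description.
(f) Entailed — dropping 'during the break' leaves a sub-description the original still satisfies.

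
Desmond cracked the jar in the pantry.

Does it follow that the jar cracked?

'Desmond cracked the jar' is the causative; it entails the inchoative 'the jar cracked'.

yes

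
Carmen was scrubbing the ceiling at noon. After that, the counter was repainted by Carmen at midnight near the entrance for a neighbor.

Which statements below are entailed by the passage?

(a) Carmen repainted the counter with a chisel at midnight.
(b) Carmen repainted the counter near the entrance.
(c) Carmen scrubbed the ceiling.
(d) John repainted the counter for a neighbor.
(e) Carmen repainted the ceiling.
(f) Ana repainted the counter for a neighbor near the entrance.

(b), (c)

(a) Not entailed — 'with a chisel' adds information not in the original event.
(b) Entailed — this follows by dropping conjuncts from the repainting event's description.
(c) Entailed — 'scrub' is an activity; 'was scrubbing' entails that some scrubbing happened, so 'scrubbed' holds.
(d) Not entailed — the passage has Carmen repainting the counter, not John.
(e) Not entailed — Carmen repainted the counter, not the ceiling; the ceiling belongs to the scrubbing event.
(f) Not entailed — the passage has Carmen repainting the counter, not Ana.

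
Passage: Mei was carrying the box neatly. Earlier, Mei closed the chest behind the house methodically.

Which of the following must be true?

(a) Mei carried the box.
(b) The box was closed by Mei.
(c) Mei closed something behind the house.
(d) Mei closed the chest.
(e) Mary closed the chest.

(a), (c), (d)

(a) Entailed — 'carry' is an activity; 'was carrying' entails that some carrying happened, so 'carried' holds.
(b) Not entailed — Mei closed the chest, not the box; the box belongs to the carrying event.
(c) Entailed — the original entails any weakening of itself; this just drops 'methodically' and generalizes the patient.
(d) Entailed — the original entails any weakening of itself; this just drops 'behind the house', 'methodically'.
(e) Not entailed — the passage has Mei closing the chest, not Mary.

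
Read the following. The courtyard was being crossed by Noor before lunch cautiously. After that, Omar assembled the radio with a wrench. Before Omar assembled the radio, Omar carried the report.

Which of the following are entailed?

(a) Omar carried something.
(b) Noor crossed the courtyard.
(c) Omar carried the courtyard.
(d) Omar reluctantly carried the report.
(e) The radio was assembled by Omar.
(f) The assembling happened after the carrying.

(a) Entailed — every conjunct here is already in the original carrying event.
(b) Not entailed — 'was crossing' is progressive on an accomplishment; it does not entail the completed 'crossed'.
(c) Not entailed — Omar carried the report, not the courtyard; the courtyard belongs to the crossing event.
(d) Not entailed — 'reluctantly' adds information not in the original event.
(e) Entailed — every conjunct here is already in the original assembling event.
(f) Entailed — the narrative places the carrying before the assembling.

(a), (e), (f)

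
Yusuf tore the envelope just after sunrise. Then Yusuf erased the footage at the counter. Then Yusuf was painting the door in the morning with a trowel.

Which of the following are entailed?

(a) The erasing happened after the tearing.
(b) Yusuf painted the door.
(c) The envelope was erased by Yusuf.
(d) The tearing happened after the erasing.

(a)

(a) Entailed — the narrative places the tearing before the erasing.
(b) Not entailed — 'was painting' is progressive on an accomplishment; it does not entail the completed 'painted'.
(c) Not entailed — Yusuf erased the footage, not the envelope; the envelope belongs to the tearing event.
(d) Not entailed — the narrative places the tearing before the erasing, not after.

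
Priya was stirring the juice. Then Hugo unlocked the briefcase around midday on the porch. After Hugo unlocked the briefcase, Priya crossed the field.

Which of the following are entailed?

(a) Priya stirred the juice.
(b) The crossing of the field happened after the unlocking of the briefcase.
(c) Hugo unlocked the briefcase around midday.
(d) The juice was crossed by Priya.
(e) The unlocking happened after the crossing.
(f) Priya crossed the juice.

(a), (b), (c)

(a) Entailed — 'stir' is an activity; 'was stirring' entails that some stirring happened, so 'stirred' holds.
(b) Entailed — the narrative places the unlocking before the crossing.
(c) Entailed — the original entails any weakening of itself; this just drops 'on the porch'.
(d) Not entailed — Priya crossed the field, not the juice; the juice belongs to the stirring event.
(e) Not entailed — the narrative places the unlocking before the crossing, not after.
(f) Not entailed — Priya crossed the field, not the juice; the juice belongs to the stirring event.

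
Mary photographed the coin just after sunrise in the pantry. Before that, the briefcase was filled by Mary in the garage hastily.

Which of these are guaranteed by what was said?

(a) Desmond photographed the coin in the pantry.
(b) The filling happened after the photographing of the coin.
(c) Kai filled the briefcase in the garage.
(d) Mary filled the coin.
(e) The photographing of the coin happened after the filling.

(a) Not entailed — the passage has Mary photographing the coin, not Desmond.
(b) Not entailed — the narrative places the filling before the photographing, not after.
(c) Not entailed — the passage has Mary filling the briefcase, not Kai.
(d) Not entailed — Mary filled the briefcase, not the coin; the coin belongs to the photographing event.
(e) Entailed — the narrative places the filling before the photographing.

(e)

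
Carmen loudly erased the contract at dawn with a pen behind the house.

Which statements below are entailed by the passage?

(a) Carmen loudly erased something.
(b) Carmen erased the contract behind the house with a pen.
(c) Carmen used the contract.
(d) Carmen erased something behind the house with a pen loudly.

(a), (b), (d)

(a) Entailed — every conjunct here is already in the original erasing event.
(b) Entailed — this follows by dropping conjuncts from the erasing event's description.
(c) Not entailed — the contract is the patient, not an instrument — Carmen used a pen.
(d) Entailed — dropping 'at dawn' and generalizing the patient leaves a sub-description the original still satisfies.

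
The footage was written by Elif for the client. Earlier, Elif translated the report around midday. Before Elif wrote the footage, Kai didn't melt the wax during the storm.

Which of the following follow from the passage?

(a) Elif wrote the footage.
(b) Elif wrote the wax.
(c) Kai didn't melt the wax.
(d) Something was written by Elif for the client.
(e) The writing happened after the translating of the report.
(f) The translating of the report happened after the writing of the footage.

(a), (d), (e)

(a) Entailed — dropping 'for the client' leaves a sub-description the original still satisfies.
(b) Not entailed — Elif wrote the footage, not the wax; the wax belongs to the melting event.
(c) Not entailed — dropping 'during the storm' under negation is not valid — the original leaves open that Kai melted the wax some other way.
(d) Entailed — every conjunct here is already in the original writing event.
(e) Entailed — the narrative places the translating before the writing.
(f) Not entailed — the narrative places the translating before the writing, not after.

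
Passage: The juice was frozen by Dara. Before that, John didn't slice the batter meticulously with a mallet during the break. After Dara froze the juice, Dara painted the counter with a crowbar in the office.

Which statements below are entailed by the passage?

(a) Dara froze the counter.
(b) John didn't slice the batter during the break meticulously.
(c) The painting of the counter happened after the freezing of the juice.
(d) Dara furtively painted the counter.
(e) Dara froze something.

(c), (e)

(a) Not entailed — Dara froze the juice, not the counter; the counter belongs to the painting event.
(b) Not entailed — dropping 'with a mallet' under negation is not valid — the original leaves open that John sliced the batter some other way.
(c) Entailed — the narrative places the freezing before the painting.
(d) Not entailed — 'furtively' adds information not in the original event.
(e) Entailed — generalizing the patient leaves a sub-description the original still satisfies.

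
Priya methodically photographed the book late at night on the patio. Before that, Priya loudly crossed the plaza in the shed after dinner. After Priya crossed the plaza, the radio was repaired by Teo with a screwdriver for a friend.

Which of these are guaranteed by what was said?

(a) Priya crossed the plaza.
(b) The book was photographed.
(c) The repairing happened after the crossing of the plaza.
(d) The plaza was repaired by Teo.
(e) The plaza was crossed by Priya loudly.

(a), (b), (c), (e)

(a) Entailed — the original entails any weakening of itself; this just drops 'loudly', 'after dinner', 'in the shed'.
(b) Entailed — dropping 'methodically', 'late at night', 'on the patio' and generalizing the agent leaves a sub-description the original still satisfies.
(c) Entailed — the narrative places the crossing before the repairing.
(d) Not entailed — Teo repaired the radio, not the plaza; the plaza belongs to the crossing event.
(e) Entailed — the original entails any weakening of itself; this just drops 'after dinner', 'in the shed'.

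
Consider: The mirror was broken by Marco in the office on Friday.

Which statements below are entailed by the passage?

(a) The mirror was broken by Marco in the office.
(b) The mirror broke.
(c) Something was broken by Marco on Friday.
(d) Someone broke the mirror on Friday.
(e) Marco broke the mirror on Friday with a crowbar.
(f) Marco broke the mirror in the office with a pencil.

(a) Entailed — the original entails any weakening of itself; this just drops 'on Friday'.
(b) Entailed — 'Marco broke the mirror' is causative; it entails the inchoative 'the mirror broke'.
(c) Entailed — the original entails any weakening of itself; this just drops 'in the office' and generalizes the patient.
(d) Entailed — the original entails any weakening of itself; this just drops 'in the office' and generalizes the agent.
(e) Not entailed — 'with a crowbar' adds information not in the original event.
(f) Not entailed — 'with a pencil' adds information not in the original event.

(a), (b), (c), (d)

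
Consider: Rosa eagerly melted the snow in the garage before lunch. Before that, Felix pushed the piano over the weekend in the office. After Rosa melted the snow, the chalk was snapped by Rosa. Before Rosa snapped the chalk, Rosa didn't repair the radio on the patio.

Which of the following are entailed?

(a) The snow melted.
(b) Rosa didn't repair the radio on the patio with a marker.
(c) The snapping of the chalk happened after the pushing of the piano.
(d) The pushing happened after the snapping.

(a) Entailed — 'Rosa melted the snow' is causative; it entails the inchoative 'the snow melted'.
(b) Entailed — under negation, adding a further restriction is entailed: if no such repairing event occurred, none occurred with a marker either.
(c) Entailed — the narrative places the pushing before the snapping.
(d) Not entailed — the narrative places the pushing before the snapping, not after.

(a), (b), (c)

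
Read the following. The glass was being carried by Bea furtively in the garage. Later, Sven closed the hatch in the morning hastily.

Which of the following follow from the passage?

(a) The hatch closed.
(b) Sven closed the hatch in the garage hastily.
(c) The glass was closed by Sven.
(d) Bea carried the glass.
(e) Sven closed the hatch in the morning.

(a), (d), (e)

(a) Entailed — 'Sven closed the hatch' is causative; it entails the inchoative 'the hatch closed'.
(b) Not entailed — 'in the garage' adds information not in the original event.
(c) Not entailed — Sven closed the hatch, not the glass; the glass belongs to the carrying event.
(d) Entailed — 'carry' is an activity; 'was carrying' entails that some carrying happened, so 'carried' holds.
(e) Entailed — this follows by dropping conjuncts from the closing event's description.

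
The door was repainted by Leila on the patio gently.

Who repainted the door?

Leila

'Leila' marks the agent of the repainting event.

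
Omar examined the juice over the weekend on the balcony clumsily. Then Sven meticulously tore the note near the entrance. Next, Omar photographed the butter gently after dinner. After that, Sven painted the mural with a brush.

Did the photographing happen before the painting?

yes

The narrative orders the photographing before the painting.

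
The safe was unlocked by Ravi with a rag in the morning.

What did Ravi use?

'with a rag' marks the instrument of the unlocking event.

a rag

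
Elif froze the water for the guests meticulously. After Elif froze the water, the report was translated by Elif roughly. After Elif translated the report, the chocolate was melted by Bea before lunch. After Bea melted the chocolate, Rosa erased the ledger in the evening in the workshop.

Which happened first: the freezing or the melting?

The connectives place the freezing before the melting.

the freezing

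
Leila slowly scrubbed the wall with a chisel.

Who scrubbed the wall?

Leila

'Leila' marks the agent of the scrubbing event.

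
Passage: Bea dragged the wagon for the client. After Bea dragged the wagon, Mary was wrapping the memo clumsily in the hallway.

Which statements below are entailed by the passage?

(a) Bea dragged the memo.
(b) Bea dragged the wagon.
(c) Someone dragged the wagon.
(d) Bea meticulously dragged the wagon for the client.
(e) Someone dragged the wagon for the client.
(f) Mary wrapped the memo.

(a) Not entailed — Bea dragged the wagon, not the memo; the memo belongs to the wrapping event.
(b) Entailed — this follows by dropping conjuncts from the dragging event's description.
(c) Entailed — this follows by dropping conjuncts from the dragging event's description.
(d) Not entailed — 'meticulously' adds information not in the original event.
(e) Entailed — every conjunct here is already in the original dragging event.
(f) Not entailed — 'was wrapping' is progressive on an accomplishment; it does not entail the completed 'wrapped'.

(b), (c), (e)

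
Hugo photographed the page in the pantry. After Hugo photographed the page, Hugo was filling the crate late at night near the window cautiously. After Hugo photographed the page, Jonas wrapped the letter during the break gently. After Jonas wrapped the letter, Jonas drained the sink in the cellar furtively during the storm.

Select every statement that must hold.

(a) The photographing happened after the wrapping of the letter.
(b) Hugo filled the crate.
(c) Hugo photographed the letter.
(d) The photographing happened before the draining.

(a) Not entailed — the narrative places the photographing before the wrapping, not after.
(b) Not entailed — 'was filling' is progressive on an accomplishment; it does not entail the completed 'filled'.
(c) Not entailed — Hugo photographed the page, not the letter; the letter belongs to the wrapping event.
(d) Entailed — the narrative places the photographing before the draining.

(d)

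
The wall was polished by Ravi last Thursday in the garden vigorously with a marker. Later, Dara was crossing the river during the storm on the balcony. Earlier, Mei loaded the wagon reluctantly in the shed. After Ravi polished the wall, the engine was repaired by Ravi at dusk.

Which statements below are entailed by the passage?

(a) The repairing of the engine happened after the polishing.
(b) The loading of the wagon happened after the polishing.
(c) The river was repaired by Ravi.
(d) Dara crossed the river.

(a) Entailed — the narrative places the polishing before the repairing.
(b) Not entailed — the narrative doesn't order the polishing relative to the loading.
(c) Not entailed — Ravi repaired the engine, not the river; the river belongs to the crossing event.
(d) Not entailed — 'was crossing' is progressive on an accomplishment; it does not entail the completed 'crossed'.

(a)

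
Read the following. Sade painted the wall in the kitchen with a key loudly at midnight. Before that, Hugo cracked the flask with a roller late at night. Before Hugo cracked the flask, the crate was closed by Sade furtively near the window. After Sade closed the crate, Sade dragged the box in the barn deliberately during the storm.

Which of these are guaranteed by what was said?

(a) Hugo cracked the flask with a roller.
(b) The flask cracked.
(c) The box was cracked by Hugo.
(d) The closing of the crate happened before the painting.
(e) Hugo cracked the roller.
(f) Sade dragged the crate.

(a), (b), (d)

(a) Entailed — the original entails any weakening of itself; this just drops 'late at night'.
(b) Entailed — 'Hugo cracked the flask' is causative; it entails the inchoative 'the flask cracked'.
(c) Not entailed — Hugo cracked the flask, not the box; the box belongs to the dragging event.
(d) Entailed — the narrative places the closing before the painting.
(e) Not entailed — the roller is the instrument, not what was cracked.
(f) Not entailed — Sade dragged the box, not the crate; the crate belongs to the closing event.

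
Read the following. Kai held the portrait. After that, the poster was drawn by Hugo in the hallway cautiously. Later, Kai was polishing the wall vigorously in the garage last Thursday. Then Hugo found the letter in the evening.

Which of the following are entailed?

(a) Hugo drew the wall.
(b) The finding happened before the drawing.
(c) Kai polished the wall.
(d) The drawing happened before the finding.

(c), (d)

(a) Not entailed — Hugo drew the poster, not the wall; the wall belongs to the polishing event.
(b) Not entailed — the narrative places the drawing before the finding, not after.
(c) Entailed — 'polish' is an activity; 'was polishing' entails that some polishing happened, so 'polished' holds.
(d) Entailed — the narrative places the drawing before the finding.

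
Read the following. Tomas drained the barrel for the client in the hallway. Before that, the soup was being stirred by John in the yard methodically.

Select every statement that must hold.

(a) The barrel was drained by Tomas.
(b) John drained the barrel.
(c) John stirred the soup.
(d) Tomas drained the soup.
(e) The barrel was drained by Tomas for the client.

(a) Entailed — this follows by dropping conjuncts from the draining event's description.
(b) Not entailed — the passage has Tomas draining the barrel, not John.
(c) Entailed — 'stir' is an activity; 'was stirring' entails that some stirring happened, so 'stirred' holds.
(d) Not entailed — Tomas drained the barrel, not the soup; the soup belongs to the stirring event.
(e) Entailed — every conjunct here is already in the original draining event.

(a), (c), (e)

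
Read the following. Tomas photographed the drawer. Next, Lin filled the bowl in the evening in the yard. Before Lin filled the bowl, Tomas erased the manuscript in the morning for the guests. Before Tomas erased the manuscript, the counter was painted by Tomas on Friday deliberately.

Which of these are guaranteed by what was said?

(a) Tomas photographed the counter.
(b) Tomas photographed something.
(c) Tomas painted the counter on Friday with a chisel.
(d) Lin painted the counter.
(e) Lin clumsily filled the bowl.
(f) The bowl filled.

(b), (f)

(a) Not entailed — Tomas photographed the drawer, not the counter; the counter belongs to the painting event.
(b) Entailed — generalizing the patient leaves a sub-description the original still satisfies.
(c) Not entailed — 'with a chisel' adds information not in the original event.
(d) Not entailed — the passage has Tomas painting the counter, not Lin.
(e) Not entailed — 'clumsily' adds information not in the original event.
(f) Entailed — 'Lin filled the bowl' is causative; it entails the inchoative 'the bowl filled'.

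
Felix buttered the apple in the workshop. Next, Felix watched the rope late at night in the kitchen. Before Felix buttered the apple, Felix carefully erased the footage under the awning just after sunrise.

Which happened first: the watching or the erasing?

the erasing

The connectives place the erasing before the watching.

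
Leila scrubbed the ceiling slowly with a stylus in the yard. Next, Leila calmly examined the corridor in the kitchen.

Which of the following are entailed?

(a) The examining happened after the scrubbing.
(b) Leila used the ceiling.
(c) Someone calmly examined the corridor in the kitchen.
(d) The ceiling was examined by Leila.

(a), (c)

(a) Entailed — the narrative places the scrubbing before the examining.
(b) Not entailed — the ceiling is the patient, not an instrument — Leila used a stylus.
(c) Entailed — the original entails any weakening of itself; this just generalizes the agent.
(d) Not entailed — Leila examined the corridor, not the ceiling; the ceiling belongs to the scrubbing event.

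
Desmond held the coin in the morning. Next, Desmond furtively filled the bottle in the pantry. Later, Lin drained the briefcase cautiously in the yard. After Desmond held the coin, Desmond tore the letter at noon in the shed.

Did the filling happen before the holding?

no

The narrative orders the holding before the filling.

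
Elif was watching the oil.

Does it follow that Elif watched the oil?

'watch' is atelic; if Elif was watching the oil, then Elif watched the oil (for some time).

yes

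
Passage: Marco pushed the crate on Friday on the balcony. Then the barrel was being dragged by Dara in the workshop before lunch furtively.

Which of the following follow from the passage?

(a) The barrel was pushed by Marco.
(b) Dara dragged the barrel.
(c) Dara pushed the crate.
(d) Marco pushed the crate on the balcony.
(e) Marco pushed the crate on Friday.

(b), (d), (e)

(a) Not entailed — Marco pushed the crate, not the barrel; the barrel belongs to the dragging event.
(b) Entailed — 'drag' is an activity; 'was dragging' entails that some dragging happened, so 'dragged' holds.
(c) Not entailed — the passage has Marco pushing the crate, not Dara.
(d) Entailed — the original entails any weakening of itself; this just drops 'on Friday'.
(e) Entailed — this follows by dropping conjuncts from the pushing event's description.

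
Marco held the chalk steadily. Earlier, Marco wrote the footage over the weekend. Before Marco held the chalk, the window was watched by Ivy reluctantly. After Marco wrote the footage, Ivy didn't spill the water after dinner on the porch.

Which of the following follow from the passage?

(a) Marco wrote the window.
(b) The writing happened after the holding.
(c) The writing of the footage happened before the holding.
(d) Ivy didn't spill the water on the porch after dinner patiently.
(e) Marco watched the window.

(c), (d)

(a) Not entailed — Marco wrote the footage, not the window; the window belongs to the watching event.
(b) Not entailed — the narrative places the writing before the holding, not after.
(c) Entailed — the narrative places the writing before the holding.
(d) Entailed — under negation, adding a further restriction is entailed: if no such spilling event occurred, none occurred patiently either.
(e) Not entailed — the passage has Ivy watching the window, not Marco.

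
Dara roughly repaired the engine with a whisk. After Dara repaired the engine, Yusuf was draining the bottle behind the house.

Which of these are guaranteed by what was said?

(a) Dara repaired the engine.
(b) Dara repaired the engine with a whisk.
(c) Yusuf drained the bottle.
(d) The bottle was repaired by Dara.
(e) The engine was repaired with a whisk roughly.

(a) Entailed — the original entails any weakening of itself; this just drops 'roughly', 'with a whisk'.
(b) Entailed — the original entails any weakening of itself; this just drops 'roughly'.
(c) Not entailed — 'was draining' is progressive on an accomplishment; it does not entail the completed 'drained'.
(d) Not entailed — Dara repaired the engine, not the bottle; the bottle belongs to the draining event.
(e) Entailed — every conjunct here is already in the original repairing event.

(a), (b), (e)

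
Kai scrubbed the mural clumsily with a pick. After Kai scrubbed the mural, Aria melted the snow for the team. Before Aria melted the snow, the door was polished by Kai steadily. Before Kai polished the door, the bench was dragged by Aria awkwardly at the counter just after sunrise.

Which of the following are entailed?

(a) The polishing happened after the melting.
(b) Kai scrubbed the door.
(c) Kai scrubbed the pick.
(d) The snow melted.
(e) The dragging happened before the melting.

(d), (e)

(a) Not entailed — the narrative places the polishing before the melting, not after.
(b) Not entailed — Kai scrubbed the mural, not the door; the door belongs to the polishing event.
(c) Not entailed — the pick is the instrument, not what was scrubbed.
(d) Entailed — 'Aria melted the snow' is causative; it entails the inchoative 'the snow melted'.
(e) Entailed — the narrative places the dragging before the melting.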